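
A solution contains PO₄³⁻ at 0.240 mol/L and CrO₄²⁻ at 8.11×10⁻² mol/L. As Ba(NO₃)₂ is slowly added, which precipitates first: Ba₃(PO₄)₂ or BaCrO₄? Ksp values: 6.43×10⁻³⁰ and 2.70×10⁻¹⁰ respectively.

Precipitation of each salt begins when its ion product equals Ksp.
For Ba₃(PO₄)₂: [Ba²⁺] = (Ksp/[PO₄³⁻]^2)^(1/3) = 4.81×10⁻¹⁰ mol/L
For BaCrO₄: [Ba²⁺] = (Ksp/[CrO₄²⁻]) = 3.33×10⁻⁹ mol/L
Ba₃(PO₄)₂ requires the lower [Ba²⁺], so it precipitates first.

Ba₃(PO₄)₂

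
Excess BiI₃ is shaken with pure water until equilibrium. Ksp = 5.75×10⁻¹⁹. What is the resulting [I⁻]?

BiI₃(s) ⇌ Bi³⁺(aq) + 3 I⁻(aq)
With molar solubility s: [Bi³⁺] = s, [I⁻] = 3s.
Ksp = [Bi³⁺][I⁻]^3 = s · (3s)^3 = 27s^4 = 5.75×10⁻¹⁹
s = 1.21×10⁻⁵ mol/L
[I⁻] = 3s = 3.62×10⁻⁵ mol/L

3.62×10⁻⁵ M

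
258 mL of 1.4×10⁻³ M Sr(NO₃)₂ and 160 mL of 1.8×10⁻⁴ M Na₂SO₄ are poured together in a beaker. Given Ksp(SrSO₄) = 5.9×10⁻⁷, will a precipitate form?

Total volume after mixing = 258 + 160 = 418 mL.
[Sr²⁺] = (1.4×10⁻³)(258)/418 = 8.6×10⁻⁴ M
[SO₄²⁻] = (1.8×10⁻⁴)(160)/418 = 6.9×10⁻⁵ M
Q = [Sr²⁺][SO₄²⁻] = 6.0×10⁻⁸
Q < Ksp (6.0×10⁻⁸ vs 5.9×10⁻⁷); the solution remains unsaturated and no precipitate forms.

No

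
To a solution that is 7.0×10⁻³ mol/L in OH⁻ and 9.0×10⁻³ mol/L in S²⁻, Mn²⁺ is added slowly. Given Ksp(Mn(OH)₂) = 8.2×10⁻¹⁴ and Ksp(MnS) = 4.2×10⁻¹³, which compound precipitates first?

The threshold for precipitation is Q = Ksp.
For Mn(OH)₂: [Mn²⁺] = (Ksp/[OH⁻]^2) = 1.7×10⁻⁹ mol/L
For MnS: [Mn²⁺] = (Ksp/[S²⁻]) = 4.7×10⁻¹¹ mol/L
Since MnS needs less Mn²⁺ to reach saturation, it precipitates first.

MnS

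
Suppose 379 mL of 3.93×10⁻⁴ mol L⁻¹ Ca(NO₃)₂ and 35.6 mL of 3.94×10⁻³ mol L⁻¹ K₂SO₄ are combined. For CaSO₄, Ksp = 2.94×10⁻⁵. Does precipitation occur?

No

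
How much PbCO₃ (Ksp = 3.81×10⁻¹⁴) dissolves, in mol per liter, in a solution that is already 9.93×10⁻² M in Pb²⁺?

3.84×10⁻¹³ M

PbCO₃(s) ⇌ Pb²⁺(aq) + CO₃²⁻(aq)
Pb²⁺ is already present at 9.93×10⁻² M. If s mol/L of PbCO₃ dissolves, [CO₃²⁻] = s while [Pb²⁺] ≈ 9.93×10⁻² M.
Ksp = [Pb²⁺][CO₃²⁻] = (9.93×10⁻²)s
s = 3.81×10⁻¹⁴ / (9.93×10⁻²) = 3.84×10⁻¹³
s = 3.84×10⁻¹³ M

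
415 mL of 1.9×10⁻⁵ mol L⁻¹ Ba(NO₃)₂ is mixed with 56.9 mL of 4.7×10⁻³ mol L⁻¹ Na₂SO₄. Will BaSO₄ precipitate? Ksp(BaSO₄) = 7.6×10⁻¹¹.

The combined volume is 471.9 mL.
[Ba²⁺] = (1.9×10⁻⁵)(415)/471.9 = 1.7×10⁻⁵ mol L⁻¹
[SO₄²⁻] = (4.7×10⁻³)(56.9)/471.9 = 5.7×10⁻⁴ mol L⁻¹
Q = [Ba²⁺][SO₄²⁻] = 9.5×10⁻⁹
Because Q > Ksp (9.5×10⁻⁹ vs 7.6×10⁻¹¹), a precipitate of BaSO₄ forms.

Yes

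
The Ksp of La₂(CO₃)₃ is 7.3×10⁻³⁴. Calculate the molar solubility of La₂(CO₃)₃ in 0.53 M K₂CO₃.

3.5×10⁻¹⁷ M

La₂(CO₃)₃(s) ⇌ 2 La³⁺(aq) + 3 CO₃²⁻(aq)
With CO₃²⁻ already at 0.53 M and s small, take [CO₃²⁻] ≈ 0.53 M and [La³⁺] = 2s.
Ksp = [La³⁺]^2[CO₃²⁻]^3 = (2s)^2(0.53)^3
(2s)^2 = 7.3×10⁻³⁴ / (0.53)^3 = 4.9×10⁻³³
s = 3.5×10⁻¹⁷ M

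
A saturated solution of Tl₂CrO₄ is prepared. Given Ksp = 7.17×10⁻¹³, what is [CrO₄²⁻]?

5.64×10⁻⁵ M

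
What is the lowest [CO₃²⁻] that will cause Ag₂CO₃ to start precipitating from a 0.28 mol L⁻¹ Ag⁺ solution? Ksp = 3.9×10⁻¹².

5.0×10⁻¹¹ M

Each salt precipitates once Q = Ksp for that salt.
Ag₂CO₃(s) ⇌ 2 Ag⁺(aq) + CO₃²⁻(aq)
Ksp = [Ag⁺]^2[CO₃²⁻] = [CO₃²⁻](0.28)^2
[CO₃²⁻] = 3.9×10⁻¹² / (0.28)^2 = 5.0×10⁻¹¹
[CO₃²⁻] = 5.0×10⁻¹¹ mol L⁻¹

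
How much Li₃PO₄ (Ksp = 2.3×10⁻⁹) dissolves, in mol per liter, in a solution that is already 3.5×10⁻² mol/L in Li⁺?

5.4×10⁻⁵ M

Li₃PO₄(s) ⇌ 3 Li⁺(aq) + PO₄³⁻(aq)
The solution already contains Li⁺ at 3.5×10⁻² mol/L. Let s be the molar solubility of Li₃PO₄.
[Li⁺] ≈ 3.5×10⁻² mol/L (common ion dominates); [PO₄³⁻] = s.
Ksp = [Li⁺]^3[PO₄³⁻] = (3.5×10⁻²)^3s
s = 2.3×10⁻⁹ / (3.5×10⁻²)^3 = 5.4×10⁻⁵
s = 5.4×10⁻⁵ mol/L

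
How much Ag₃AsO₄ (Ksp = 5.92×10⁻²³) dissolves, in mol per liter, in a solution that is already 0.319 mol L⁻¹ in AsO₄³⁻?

Ag₃AsO₄(s) ⇌ 3 Ag⁺(aq) + AsO₄³⁻(aq)
AsO₄³⁻ is already present at 0.319 mol L⁻¹. If s mol/L of Ag₃AsO₄ dissolves, [Ag⁺] = 3s while [AsO₄³⁻] ≈ 0.319 mol L⁻¹.
Ksp = [Ag⁺]^3[AsO₄³⁻] = (3s)^3(0.319)
(3s)^3 = 5.92×10⁻²³ / (0.319) = 1.86×10⁻²²
s = 1.90×10⁻⁸ mol L⁻¹

1.90×10⁻⁸ M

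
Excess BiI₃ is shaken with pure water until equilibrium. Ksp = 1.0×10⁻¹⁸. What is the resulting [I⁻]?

BiI₃(s) ⇌ Bi³⁺(aq) + 3 I⁻(aq)
Let s be the molar solubility. Then [Bi³⁺] = s and [I⁻] = 3s.
Ksp = [Bi³⁺][I⁻]^3 = s · (3s)^3 = 27s^4 = 1.0×10⁻¹⁸
s = 1.4×10⁻⁵ M
[I⁻] = 3s = 4.2×10⁻⁵ M

4.2×10⁻⁵ M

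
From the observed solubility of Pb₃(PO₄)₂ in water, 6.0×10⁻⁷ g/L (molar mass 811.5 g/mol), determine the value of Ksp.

Convert to molarity: s = 6.0×10⁻⁷ / 811.5 = 7.394×10⁻¹⁰ mol/L
Pb₃(PO₄)₂(s) ⇌ 3 Pb²⁺(aq) + 2 PO₄³⁻(aq)
For each mole of Pb₃(PO₄)₂ that dissolves per liter, [Pb²⁺] = 3s and [PO₄³⁻] = 2s; let s denote this solubility.
Ksp = [Pb²⁺]^3[PO₄³⁻]^2 = (3s)^3 · (2s)^2 = 108s^5
Ksp = 108 × (7.394×10⁻¹⁰)^5 = 2.4×10⁻⁴⁴

Ksp = 2.4×10⁻⁴⁴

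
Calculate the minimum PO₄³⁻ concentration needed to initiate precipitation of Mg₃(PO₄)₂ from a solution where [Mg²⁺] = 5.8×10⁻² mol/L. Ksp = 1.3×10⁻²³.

Precipitation of each salt begins when its ion product equals Ksp.
Mg₃(PO₄)₂(s) ⇌ 3 Mg²⁺(aq) + 2 PO₄³⁻(aq)
Ksp = [Mg²⁺]^3[PO₄³⁻]^2 = [PO₄³⁻]^2(5.8×10⁻²)^3
[PO₄³⁻]^2 = 1.3×10⁻²³ / (5.8×10⁻²)^3 = 6.7×10⁻²⁰
[PO₄³⁻] = 2.6×10⁻¹⁰ mol/L

2.6×10⁻¹⁰ M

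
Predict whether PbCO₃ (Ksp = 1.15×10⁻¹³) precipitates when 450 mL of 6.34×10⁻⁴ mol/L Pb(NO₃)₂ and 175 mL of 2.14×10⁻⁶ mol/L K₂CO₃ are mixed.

Total volume after mixing = 450 + 175 = 625 mL.
[Pb²⁺] = (6.34×10⁻⁴)(450)/625 = 4.56×10⁻⁴ mol/L
[CO₃²⁻] = (2.14×10⁻⁶)(175)/625 = 5.99×10⁻⁷ mol/L
Q = [Pb²⁺][CO₃²⁻] = 2.74×10⁻¹⁰
Because Q > Ksp (2.74×10⁻¹⁰ vs 1.15×10⁻¹³), a precipitate of PbCO₃ forms.

Yes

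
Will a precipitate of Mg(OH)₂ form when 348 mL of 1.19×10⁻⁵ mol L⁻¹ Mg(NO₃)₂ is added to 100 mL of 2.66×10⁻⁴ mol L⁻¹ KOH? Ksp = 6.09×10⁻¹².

After mixing, V = 348 mL + 100 mL = 448 mL.
[Mg²⁺] = (1.19×10⁻⁵)(348)/448 = 9.24×10⁻⁶ mol L⁻¹
[OH⁻] = (2.66×10⁻⁴)(100)/448 = 5.94×10⁻⁵ mol L⁻¹
Q = [Mg²⁺][OH⁻]^2 = 3.26×10⁻¹⁴
Q = 3.26×10⁻¹⁴ < Ksp = 6.09×10⁻¹², so the solution is unsaturated and no precipitate forms.

No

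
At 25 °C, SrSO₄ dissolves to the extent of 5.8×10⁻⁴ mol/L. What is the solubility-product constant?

Ksp = 3.4×10⁻⁷

SrSO₄(s) ⇌ Sr²⁺(aq) + SO₄²⁻(aq)
If s mol/L of SrSO₄ dissolves, [Sr²⁺] = s and [SO₄²⁻] = s.
Ksp = [Sr²⁺][SO₄²⁻] = s · s = s^2
Ksp = (5.8×10⁻⁴)^2 = 3.4×10⁻⁷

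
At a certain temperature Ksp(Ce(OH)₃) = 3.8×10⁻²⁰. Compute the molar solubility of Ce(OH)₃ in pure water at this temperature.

6.1×10⁻⁶ M

Ce(OH)₃(s) ⇌ Ce³⁺(aq) + 3 OH⁻(aq)
Let s be the molar solubility. Then [Ce³⁺] = s and [OH⁻] = 3s.
Ksp = [Ce³⁺][OH⁻]^3 = s · (3s)^3 = 27s^4
27s^4 = 3.8×10⁻²⁰  ⇒  s^4 = 1.4×10⁻²¹
s = 6.1×10⁻⁶ mol L⁻¹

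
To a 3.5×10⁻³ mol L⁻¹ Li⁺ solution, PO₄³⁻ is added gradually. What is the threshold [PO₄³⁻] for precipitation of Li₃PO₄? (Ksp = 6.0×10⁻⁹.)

0.14 M

Each salt precipitates once Q = Ksp for that salt.
Li₃PO₄(s) ⇌ 3 Li⁺(aq) + PO₄³⁻(aq)
Ksp = [Li⁺]^3[PO₄³⁻] = [PO₄³⁻](3.5×10⁻³)^3
[PO₄³⁻] = 6.0×10⁻⁹ / (3.5×10⁻³)^3 = 0.14
[PO₄³⁻] = 0.14 mol L⁻¹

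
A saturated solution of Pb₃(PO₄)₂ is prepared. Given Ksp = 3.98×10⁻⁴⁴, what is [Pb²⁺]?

Pb₃(PO₄)₂(s) ⇌ 3 Pb²⁺(aq) + 2 PO₄³⁻(aq)
If s mol/L of Pb₃(PO₄)₂ dissolves, [Pb²⁺] = 3s and [PO₄³⁻] = 2s.
Ksp = [Pb²⁺]^3[PO₄³⁻]^2 = (3s)^3 · (2s)^2 = 108s^5 = 3.98×10⁻⁴⁴
s = 8.19×10⁻¹⁰ M
[Pb²⁺] = 3s = 2.46×10⁻⁹ M

2.46×10⁻⁹ M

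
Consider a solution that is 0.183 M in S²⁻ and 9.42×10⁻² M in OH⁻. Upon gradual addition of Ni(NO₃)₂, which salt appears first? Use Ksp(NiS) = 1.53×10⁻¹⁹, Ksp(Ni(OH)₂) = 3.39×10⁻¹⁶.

Precipitation of each salt begins when its ion product equals Ksp.
For NiS: [Ni²⁺] = (Ksp/[S²⁻]) = 8.36×10⁻¹⁹ M
For Ni(OH)₂: [Ni²⁺] = (Ksp/[OH⁻]^2) = 3.82×10⁻¹⁴ M
Since NiS needs less Ni²⁺ to reach saturation, it precipitates first.

NiS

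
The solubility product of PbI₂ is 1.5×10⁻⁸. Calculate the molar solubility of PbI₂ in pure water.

1.6×10⁻³ M

PbI₂(s) ⇌ Pb²⁺(aq) + 2 I⁻(aq)
If s mol/L of PbI₂ dissolves, [Pb²⁺] = s and [I⁻] = 2s.
Ksp = [Pb²⁺][I⁻]^2 = s · (2s)^2 = 4s^3
4s^3 = 1.5×10⁻⁸  ⇒  s^3 = 3.8×10⁻⁹
Taking the 3rd root, s = 1.6×10⁻³ M.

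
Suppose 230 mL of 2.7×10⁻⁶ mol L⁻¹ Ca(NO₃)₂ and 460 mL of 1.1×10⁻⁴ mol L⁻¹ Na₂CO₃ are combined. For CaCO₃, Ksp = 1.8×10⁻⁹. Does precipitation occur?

Total volume after mixing = 230 + 460 = 690 mL.
[Ca²⁺] = (2.7×10⁻⁶)(230)/690 = 9.0×10⁻⁷ mol L⁻¹
[CO₃²⁻] = (1.1×10⁻⁴)(460)/690 = 7.3×10⁻⁵ mol L⁻¹
Q = [Ca²⁺][CO₃²⁻] = 6.6×10⁻¹¹
Q < Ksp (6.6×10⁻¹¹ vs 1.8×10⁻⁹); the solution remains unsaturated and no precipitate forms.

No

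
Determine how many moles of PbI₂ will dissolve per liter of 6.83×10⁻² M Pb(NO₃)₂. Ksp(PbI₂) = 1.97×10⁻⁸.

2.69×10⁻⁴ M

PbI₂(s) ⇌ Pb²⁺(aq) + 2 I⁻(aq)
Pb²⁺ is already present at 6.83×10⁻² M. If s mol/L of PbI₂ dissolves, [I⁻] = 2s while [Pb²⁺] ≈ 6.83×10⁻² M.
Ksp = [Pb²⁺][I⁻]^2 = (6.83×10⁻²)(2s)^2
(2s)^2 = 1.97×10⁻⁸ / (6.83×10⁻²) = 2.88×10⁻⁷
s = 2.69×10⁻⁴ M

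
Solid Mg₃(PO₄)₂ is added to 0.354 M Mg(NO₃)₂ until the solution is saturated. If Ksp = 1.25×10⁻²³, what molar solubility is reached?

8.39×10⁻¹² M

Mg₃(PO₄)₂(s) ⇌ 3 Mg²⁺(aq) + 2 PO₄³⁻(aq)
With Mg²⁺ already at 0.354 M and s small, take [Mg²⁺] ≈ 0.354 M and [PO₄³⁻] = 2s.
Ksp = [Mg²⁺]^3[PO₄³⁻]^2 = (0.354)^3(2s)^2
(2s)^2 = 1.25×10⁻²³ / (0.354)^3 = 2.82×10⁻²²
s = 8.39×10⁻¹² M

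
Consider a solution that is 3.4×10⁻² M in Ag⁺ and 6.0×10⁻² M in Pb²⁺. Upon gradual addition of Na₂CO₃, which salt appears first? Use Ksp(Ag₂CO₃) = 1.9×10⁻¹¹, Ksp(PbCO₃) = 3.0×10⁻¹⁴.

The threshold for precipitation is Q = Ksp.
For Ag₂CO₃: [CO₃²⁻] = (Ksp/[Ag⁺]^2) = 1.6×10⁻⁸ M
For PbCO₃: [CO₃²⁻] = (Ksp/[Pb²⁺]) = 5.0×10⁻¹³ M
Since PbCO₃ needs less CO₃²⁻ to reach saturation, it precipitates first.

PbCO₃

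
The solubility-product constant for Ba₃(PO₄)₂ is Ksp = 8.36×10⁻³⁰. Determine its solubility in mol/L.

Ba₃(PO₄)₂(s) ⇌ 3 Ba²⁺(aq) + 2 PO₄³⁻(aq)
For each mole of Ba₃(PO₄)₂ that dissolves per liter, [Ba²⁺] = 3s and [PO₄³⁻] = 2s; let s denote this solubility.
Ksp = [Ba²⁺]^3[PO₄³⁻]^2 = (3s)^3 · (2s)^2 = 108s^5
108s^5 = 8.36×10⁻³⁰  ⇒  s^5 = 7.74×10⁻³²
Taking the 5th root, s = 5.99×10⁻⁷ M.

5.99×10⁻⁷ M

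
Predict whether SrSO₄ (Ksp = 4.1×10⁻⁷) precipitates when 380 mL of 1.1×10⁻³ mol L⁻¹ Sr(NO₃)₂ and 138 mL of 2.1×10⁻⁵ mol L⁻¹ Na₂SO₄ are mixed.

No

After mixing, V = 380 mL + 138 mL = 518 mL.
[Sr²⁺] = (1.1×10⁻³)(380)/518 = 8.1×10⁻⁴ mol L⁻¹
[SO₄²⁻] = (2.1×10⁻⁵)(138)/518 = 5.6×10⁻⁶ mol L⁻¹
Q = [Sr²⁺][SO₄²⁻] = 4.5×10⁻⁹
Q < Ksp (4.5×10⁻⁹ vs 4.1×10⁻⁷); the solution remains unsaturated and no precipitate forms.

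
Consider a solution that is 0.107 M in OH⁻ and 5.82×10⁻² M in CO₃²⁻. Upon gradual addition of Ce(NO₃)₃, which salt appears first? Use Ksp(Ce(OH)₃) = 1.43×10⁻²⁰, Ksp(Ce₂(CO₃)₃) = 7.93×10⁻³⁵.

Precipitation of each salt begins when its ion product equals Ksp.
For Ce(OH)₃: [Ce³⁺] = (Ksp/[OH⁻]^3) = 1.17×10⁻¹⁷ M
For Ce₂(CO₃)₃: [Ce³⁺] = (Ksp/[CO₃²⁻]^3)^(1/2) = 6.34×10⁻¹⁶ M
Ce(OH)₃ requires the lower [Ce³⁺], so it precipitates first.

Ce(OH)₃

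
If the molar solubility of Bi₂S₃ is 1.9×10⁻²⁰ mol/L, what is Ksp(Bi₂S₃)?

Ksp = 2.7×10⁻⁹⁷

Bi₂S₃(s) ⇌ 2 Bi³⁺(aq) + 3 S²⁻(aq)
Let s be the molar solubility. Then [Bi³⁺] = 2s and [S²⁻] = 3s.
Ksp = [Bi³⁺]^2[S²⁻]^3 = (2s)^2 · (3s)^3 = 108s^5
Ksp = 108 × (1.9×10⁻²⁰)^5 = 2.7×10⁻⁹⁷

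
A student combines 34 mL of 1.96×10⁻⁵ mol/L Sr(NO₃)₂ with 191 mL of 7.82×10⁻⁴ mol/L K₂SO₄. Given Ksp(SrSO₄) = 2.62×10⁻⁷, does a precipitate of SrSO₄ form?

No

Total volume after mixing = 34 + 191 = 225 mL.
[Sr²⁺] = (1.96×10⁻⁵)(34)/225 = 2.96×10⁻⁶ mol/L
[SO₄²⁻] = (7.82×10⁻⁴)(191)/225 = 6.64×10⁻⁴ mol/L
Q = [Sr²⁺][SO₄²⁻] = 1.97×10⁻⁹
Q < Ksp (1.97×10⁻⁹ vs 2.62×10⁻⁷); the solution remains unsaturated and no precipitate forms.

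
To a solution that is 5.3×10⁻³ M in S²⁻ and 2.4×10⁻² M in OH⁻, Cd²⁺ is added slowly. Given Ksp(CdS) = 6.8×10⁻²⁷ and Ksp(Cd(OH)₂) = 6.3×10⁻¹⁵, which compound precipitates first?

Precipitation begins when Q = Ksp.
For CdS: [Cd²⁺] = (Ksp/[S²⁻]) = 1.3×10⁻²⁴ M
For Cd(OH)₂: [Cd²⁺] = (Ksp/[OH⁻]^2) = 1.1×10⁻¹¹ M
CdS requires the lower [Cd²⁺], so it precipitates first.

CdS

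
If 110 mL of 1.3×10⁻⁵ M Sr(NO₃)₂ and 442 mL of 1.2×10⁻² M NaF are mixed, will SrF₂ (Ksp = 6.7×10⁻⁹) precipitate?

No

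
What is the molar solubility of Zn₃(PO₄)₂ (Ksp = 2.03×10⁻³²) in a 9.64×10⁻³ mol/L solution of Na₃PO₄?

Zn₃(PO₄)₂(s) ⇌ 3 Zn²⁺(aq) + 2 PO₄³⁻(aq)
The solution already contains PO₄³⁻ at 9.64×10⁻³ mol/L. Let s be the molar solubility of Zn₃(PO₄)₂.
[PO₄³⁻] ≈ 9.64×10⁻³ mol/L (common ion dominates); [Zn²⁺] = 3s.
Ksp = [Zn²⁺]^3[PO₄³⁻]^2 = (3s)^3(9.64×10⁻³)^2
(3s)^3 = 2.03×10⁻³² / (9.64×10⁻³)^2 = 2.18×10⁻²⁸
s = 2.01×10⁻¹⁰ mol/L

2.01×10⁻¹⁰ M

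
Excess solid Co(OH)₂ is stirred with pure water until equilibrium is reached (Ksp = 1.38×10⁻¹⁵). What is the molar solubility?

Co(OH)₂(s) ⇌ Co²⁺(aq) + 2 OH⁻(aq)
For each mole of Co(OH)₂ that dissolves per liter, [Co²⁺] = s and [OH⁻] = 2s; let s denote this solubility.
Ksp = [Co²⁺][OH⁻]^2 = s · (2s)^2 = 4s^3
4s^3 = 1.38×10⁻¹⁵  ⇒  s^3 = 3.45×10⁻¹⁶
Taking the 3rd root, s = 7.01×10⁻⁶ mol L⁻¹.

7.01×10⁻⁶ M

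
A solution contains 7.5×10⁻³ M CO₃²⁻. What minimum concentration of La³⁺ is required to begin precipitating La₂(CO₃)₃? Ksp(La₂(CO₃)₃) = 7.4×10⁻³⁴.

4.2×10⁻¹⁴ M

Precipitation begins when Q = Ksp.
La₂(CO₃)₃(s) ⇌ 2 La³⁺(aq) + 3 CO₃²⁻(aq)
Ksp = [La³⁺]^2[CO₃²⁻]^3 = [La³⁺]^2(7.5×10⁻³)^3
[La³⁺]^2 = 7.4×10⁻³⁴ / (7.5×10⁻³)^3 = 1.8×10⁻²⁷
[La³⁺] = 4.2×10⁻¹⁴ M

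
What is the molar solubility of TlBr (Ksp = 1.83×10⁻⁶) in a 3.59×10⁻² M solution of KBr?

TlBr(s) ⇌ Tl⁺(aq) + Br⁻(aq)
Br⁻ is already present at 3.59×10⁻² M. If s mol/L of TlBr dissolves, [Tl⁺] = s while [Br⁻] ≈ 3.59×10⁻² M.
Ksp = [Tl⁺][Br⁻] = s(3.59×10⁻²)
s = 1.83×10⁻⁶ / (3.59×10⁻²) = 5.10×10⁻⁵
s = 5.10×10⁻⁵ M

5.10×10⁻⁵ M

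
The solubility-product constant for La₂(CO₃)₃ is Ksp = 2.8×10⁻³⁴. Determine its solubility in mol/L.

La₂(CO₃)₃(s) ⇌ 2 La³⁺(aq) + 3 CO₃²⁻(aq)
If s mol/L of La₂(CO₃)₃ dissolves, [La³⁺] = 2s and [CO₃²⁻] = 3s.
Ksp = [La³⁺]^2[CO₃²⁻]^3 = (2s)^2 · (3s)^3 = 108s^5
108s^5 = 2.8×10⁻³⁴  ⇒  s^5 = 2.6×10⁻³⁶
s = (2.6×10⁻³⁶)^(1/5) = 7.6×10⁻⁸ M

7.6×10⁻⁸ M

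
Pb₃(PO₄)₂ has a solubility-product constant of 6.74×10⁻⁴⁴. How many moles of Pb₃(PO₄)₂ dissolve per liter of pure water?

Pb₃(PO₄)₂(s) ⇌ 3 Pb²⁺(aq) + 2 PO₄³⁻(aq)
If s mol/L of Pb₃(PO₄)₂ dissolves, [Pb²⁺] = 3s and [PO₄³⁻] = 2s.
Ksp = [Pb²⁺]^3[PO₄³⁻]^2 = (3s)^3 · (2s)^2 = 108s^5
108s^5 = 6.74×10⁻⁴⁴  ⇒  s^5 = 6.24×10⁻⁴⁶
s = (6.24×10⁻⁴⁶)^(1/5) = 9.10×10⁻¹⁰ mol L⁻¹

9.10×10⁻¹⁰ M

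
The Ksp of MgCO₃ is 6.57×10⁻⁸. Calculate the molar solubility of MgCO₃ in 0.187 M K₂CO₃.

3.51×10⁻⁷ M

MgCO₃(s) ⇌ Mg²⁺(aq) + CO₃²⁻(aq)
CO₃²⁻ is already present at 0.187 M. If s mol/L of MgCO₃ dissolves, [Mg²⁺] = s while [CO₃²⁻] ≈ 0.187 M.
Ksp = [Mg²⁺][CO₃²⁻] = s(0.187)
s = 6.57×10⁻⁸ / (0.187) = 3.51×10⁻⁷
s = 3.51×10⁻⁷ M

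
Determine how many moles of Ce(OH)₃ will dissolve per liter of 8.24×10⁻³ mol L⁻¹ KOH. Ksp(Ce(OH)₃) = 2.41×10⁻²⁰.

Ce(OH)₃(s) ⇌ Ce³⁺(aq) + 3 OH⁻(aq)
OH⁻ is already present at 8.24×10⁻³ mol L⁻¹. If s mol/L of Ce(OH)₃ dissolves, [Ce³⁺] = s while [OH⁻] ≈ 8.24×10⁻³ mol L⁻¹.
Ksp = [Ce³⁺][OH⁻]^3 = s(8.24×10⁻³)^3
s = 2.41×10⁻²⁰ / (8.24×10⁻³)^3 = 4.31×10⁻¹⁴
s = 4.31×10⁻¹⁴ mol L⁻¹

4.31×10⁻¹⁴ M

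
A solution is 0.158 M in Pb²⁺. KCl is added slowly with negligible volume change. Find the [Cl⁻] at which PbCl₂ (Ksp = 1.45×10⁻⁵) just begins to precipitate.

A salt starts to precipitate once the ion product Q reaches its Ksp.
PbCl₂(s) ⇌ Pb²⁺(aq) + 2 Cl⁻(aq)
Ksp = [Pb²⁺][Cl⁻]^2 = [Cl⁻]^2(0.158)
[Cl⁻]^2 = 1.45×10⁻⁵ / (0.158) = 9.18×10⁻⁵
[Cl⁻] = 9.58×10⁻³ M

9.58×10⁻³ M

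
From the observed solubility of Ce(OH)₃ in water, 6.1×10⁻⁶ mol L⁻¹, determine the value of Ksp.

Ce(OH)₃(s) ⇌ Ce³⁺(aq) + 3 OH⁻(aq)
Let s be the molar solubility. Then [Ce³⁺] = s and [OH⁻] = 3s.
Ksp = [Ce³⁺][OH⁻]^3 = s · (3s)^3 = 27s^4
Ksp = 27 × (6.1×10⁻⁶)^4 = 3.7×10⁻²⁰

Ksp = 3.7×10⁻²⁰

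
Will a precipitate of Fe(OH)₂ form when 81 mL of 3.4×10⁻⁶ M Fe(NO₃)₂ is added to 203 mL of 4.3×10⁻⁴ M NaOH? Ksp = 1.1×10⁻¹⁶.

Yes

The combined volume is 284 mL.
[Fe²⁺] = (3.4×10⁻⁶)(81)/284 = 9.7×10⁻⁷ M
[OH⁻] = (4.3×10⁻⁴)(203)/284 = 3.1×10⁻⁴ M
Q = [Fe²⁺][OH⁻]^2 = 9.2×10⁻¹⁴
Q = 9.2×10⁻¹⁴ > Ksp = 1.1×10⁻¹⁶, so the solution is supersaturated and Fe(OH)₂ precipitates.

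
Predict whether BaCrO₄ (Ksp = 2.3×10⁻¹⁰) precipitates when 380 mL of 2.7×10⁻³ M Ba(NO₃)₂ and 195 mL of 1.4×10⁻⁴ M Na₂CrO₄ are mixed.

Yes

Total volume after mixing = 380 + 195 = 575 mL.
[Ba²⁺] = (2.7×10⁻³)(380)/575 = 1.8×10⁻³ M
[CrO₄²⁻] = (1.4×10⁻⁴)(195)/575 = 4.7×10⁻⁵ M
Q = [Ba²⁺][CrO₄²⁻] = 8.5×10⁻⁸
Since Q (8.5×10⁻⁸) exceeds Ksp (2.3×10⁻¹⁰), BaCrO₄ will precipitate.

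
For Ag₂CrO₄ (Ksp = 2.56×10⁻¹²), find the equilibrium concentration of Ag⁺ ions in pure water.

Ag₂CrO₄(s) ⇌ 2 Ag⁺(aq) + CrO₄²⁻(aq)
For each mole of Ag₂CrO₄ that dissolves per liter, [Ag⁺] = 2s and [CrO₄²⁻] = s; let s denote this solubility.
Ksp = [Ag⁺]^2[CrO₄²⁻] = (2s)^2 · s = 4s^3 = 2.56×10⁻¹²
s = 8.62×10⁻⁵ M
[Ag⁺] = 2s = 1.72×10⁻⁴ M

1.72×10⁻⁴ M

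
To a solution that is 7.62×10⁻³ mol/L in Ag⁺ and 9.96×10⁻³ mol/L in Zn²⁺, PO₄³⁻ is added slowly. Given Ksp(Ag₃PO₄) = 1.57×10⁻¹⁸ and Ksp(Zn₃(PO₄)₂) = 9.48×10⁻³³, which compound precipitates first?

The threshold for precipitation is Q = Ksp.
For Ag₃PO₄: [PO₄³⁻] = (Ksp/[Ag⁺]^3) = 3.55×10⁻¹² mol/L
For Zn₃(PO₄)₂: [PO₄³⁻] = (Ksp/[Zn²⁺]^3)^(1/2) = 9.80×10⁻¹⁴ mol/L
The smaller threshold [PO₄³⁻] is reached first, so Zn₃(PO₄)₂ precipitates first.

Zn₃(PO₄)₂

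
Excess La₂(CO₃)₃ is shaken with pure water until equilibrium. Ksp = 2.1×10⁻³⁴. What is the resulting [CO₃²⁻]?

2.2×10⁻⁷ M

La₂(CO₃)₃(s) ⇌ 2 La³⁺(aq) + 3 CO₃²⁻(aq)
Let s be the molar solubility. Then [La³⁺] = 2s and [CO₃²⁻] = 3s.
Ksp = [La³⁺]^2[CO₃²⁻]^3 = (2s)^2 · (3s)^3 = 108s^5 = 2.1×10⁻³⁴
s = 7.2×10⁻⁸ M
[CO₃²⁻] = 3s = 2.2×10⁻⁷ M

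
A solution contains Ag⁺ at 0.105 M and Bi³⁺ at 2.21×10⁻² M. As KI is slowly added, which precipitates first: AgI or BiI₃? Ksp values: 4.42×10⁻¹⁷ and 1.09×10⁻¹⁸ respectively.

AgI

Each salt precipitates once Q = Ksp for that salt.
For AgI: [I⁻] = (Ksp/[Ag⁺]) = 4.21×10⁻¹⁶ M
For BiI₃: [I⁻] = (Ksp/[Bi³⁺])^(1/3) = 3.67×10⁻⁶ M
The smaller threshold [I⁻] is reached first, so AgI precipitates first.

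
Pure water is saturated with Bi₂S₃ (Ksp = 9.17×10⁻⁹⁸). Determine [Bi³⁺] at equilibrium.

3.07×10⁻²⁰ M

Bi₂S₃(s) ⇌ 2 Bi³⁺(aq) + 3 S²⁻(aq)
With molar solubility s: [Bi³⁺] = 2s, [S²⁻] = 3s.
Ksp = [Bi³⁺]^2[S²⁻]^3 = (2s)^2 · (3s)^3 = 108s^5 = 9.17×10⁻⁹⁸
s = 1.53×10⁻²⁰ mol/L
[Bi³⁺] = 2s = 3.07×10⁻²⁰ mol/L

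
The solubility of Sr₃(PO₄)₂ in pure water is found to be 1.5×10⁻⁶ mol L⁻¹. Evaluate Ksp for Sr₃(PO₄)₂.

Sr₃(PO₄)₂(s) ⇌ 3 Sr²⁺(aq) + 2 PO₄³⁻(aq)
Call the molar solubility s, so that [Sr²⁺] = 3s and [PO₄³⁻] = 2s.
Ksp = [Sr²⁺]^3[PO₄³⁻]^2 = (3s)^3 · (2s)^2 = 108s^5
Ksp = 108 × (1.5×10⁻⁶)^5 = 8.2×10⁻²⁸

Ksp = 8.2×10⁻²⁸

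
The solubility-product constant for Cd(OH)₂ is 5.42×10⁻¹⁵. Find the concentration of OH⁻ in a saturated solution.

2.21×10⁻⁵ M

Cd(OH)₂(s) ⇌ Cd²⁺(aq) + 2 OH⁻(aq)
If s mol/L of Cd(OH)₂ dissolves, [Cd²⁺] = s and [OH⁻] = 2s.
Ksp = [Cd²⁺][OH⁻]^2 = s · (2s)^2 = 4s^3 = 5.42×10⁻¹⁵
s = 1.11×10⁻⁵ mol/L
[OH⁻] = 2s = 2.21×10⁻⁵ mol/L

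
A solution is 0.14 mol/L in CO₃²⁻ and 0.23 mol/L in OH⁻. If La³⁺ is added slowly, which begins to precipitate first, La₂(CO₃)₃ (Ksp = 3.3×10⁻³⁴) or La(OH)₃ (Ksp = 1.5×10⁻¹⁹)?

Precipitation of each salt begins when its ion product equals Ksp.
For La₂(CO₃)₃: [La³⁺] = (Ksp/[CO₃²⁻]^3)^(1/2) = 3.5×10⁻¹⁶ mol/L
For La(OH)₃: [La³⁺] = (Ksp/[OH⁻]^3) = 1.2×10⁻¹⁷ mol/L
Since La(OH)₃ needs less La³⁺ to reach saturation, it precipitates first.

La(OH)₃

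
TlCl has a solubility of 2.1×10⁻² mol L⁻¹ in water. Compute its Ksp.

TlCl(s) ⇌ Tl⁺(aq) + Cl⁻(aq)
If s mol/L of TlCl dissolves, [Tl⁺] = s and [Cl⁻] = s.
Ksp = [Tl⁺][Cl⁻] = s · s = s^2
Ksp = (2.1×10⁻²)^2 = 4.4×10⁻⁴

Ksp = 4.4×10⁻⁴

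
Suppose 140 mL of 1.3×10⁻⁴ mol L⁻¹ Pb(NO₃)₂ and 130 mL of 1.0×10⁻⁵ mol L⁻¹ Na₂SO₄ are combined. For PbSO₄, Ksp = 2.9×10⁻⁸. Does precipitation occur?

No

After mixing, V = 140 mL + 130 mL = 270 mL.
[Pb²⁺] = (1.3×10⁻⁴)(140)/270 = 6.7×10⁻⁵ mol L⁻¹
[SO₄²⁻] = (1.0×10⁻⁵)(130)/270 = 4.8×10⁻⁶ mol L⁻¹
Q = [Pb²⁺][SO₄²⁻] = 3.2×10⁻¹⁰
Since Q (3.2×10⁻¹⁰) is less than Ksp (2.9×10⁻⁸), no PbSO₄ precipitates.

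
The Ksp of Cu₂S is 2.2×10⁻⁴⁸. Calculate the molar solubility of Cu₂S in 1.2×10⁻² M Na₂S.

Cu₂S(s) ⇌ 2 Cu⁺(aq) + S²⁻(aq)
Let s be the solubility of Cu₂S here. The common ion gives [S²⁻] ≈ 1.2×10⁻² M, and [Cu⁺] = 2s.
Ksp = [Cu⁺]^2[S²⁻] = (2s)^2(1.2×10⁻²)
(2s)^2 = 2.2×10⁻⁴⁸ / (1.2×10⁻²) = 1.8×10⁻⁴⁶
s = 6.8×10⁻²⁴ M

6.8×10⁻²⁴ M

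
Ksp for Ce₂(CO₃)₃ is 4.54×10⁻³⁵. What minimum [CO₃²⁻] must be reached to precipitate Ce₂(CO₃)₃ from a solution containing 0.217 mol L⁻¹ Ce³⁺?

9.88×10⁻¹² M

Each salt precipitates once Q = Ksp for that salt.
Ce₂(CO₃)₃(s) ⇌ 2 Ce³⁺(aq) + 3 CO₃²⁻(aq)
Ksp = [Ce³⁺]^2[CO₃²⁻]^3 = [CO₃²⁻]^3(0.217)^2
[CO₃²⁻]^3 = 4.54×10⁻³⁵ / (0.217)^2 = 9.64×10⁻³⁴
[CO₃²⁻] = 9.88×10⁻¹² mol L⁻¹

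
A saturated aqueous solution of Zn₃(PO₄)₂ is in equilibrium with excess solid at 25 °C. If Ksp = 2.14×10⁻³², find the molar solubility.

Zn₃(PO₄)₂(s) ⇌ 3 Zn²⁺(aq) + 2 PO₄³⁻(aq)
Let s be the molar solubility. Then [Zn²⁺] = 3s and [PO₄³⁻] = 2s.
Ksp = [Zn²⁺]^3[PO₄³⁻]^2 = (3s)^3 · (2s)^2 = 108s^5
108s^5 = 2.14×10⁻³²  ⇒  s^5 = 1.98×10⁻³⁴
s = (1.98×10⁻³⁴)^(1/5) = 1.82×10⁻⁷ mol/L

1.82×10⁻⁷ M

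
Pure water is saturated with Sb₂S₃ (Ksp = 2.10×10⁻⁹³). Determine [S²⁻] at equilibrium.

3.43×10⁻¹⁹ M

Sb₂S₃(s) ⇌ 2 Sb³⁺(aq) + 3 S²⁻(aq)
With molar solubility s: [Sb³⁺] = 2s, [S²⁻] = 3s.
Ksp = [Sb³⁺]^2[S²⁻]^3 = (2s)^2 · (3s)^3 = 108s^5 = 2.10×10⁻⁹³
s = 1.14×10⁻¹⁹ mol/L
[S²⁻] = 3s = 3.43×10⁻¹⁹ mol/L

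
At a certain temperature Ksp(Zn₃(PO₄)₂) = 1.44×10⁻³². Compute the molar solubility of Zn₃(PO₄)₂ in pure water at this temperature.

Zn₃(PO₄)₂(s) ⇌ 3 Zn²⁺(aq) + 2 PO₄³⁻(aq)
With molar solubility s: [Zn²⁺] = 3s, [PO₄³⁻] = 2s.
Ksp = [Zn²⁺]^3[PO₄³⁻]^2 = (3s)^3 · (2s)^2 = 108s^5
108s^5 = 1.44×10⁻³²  ⇒  s^5 = 1.33×10⁻³⁴
Taking the 5th root, s = 1.68×10⁻⁷ mol L⁻¹.

1.68×10⁻⁷ M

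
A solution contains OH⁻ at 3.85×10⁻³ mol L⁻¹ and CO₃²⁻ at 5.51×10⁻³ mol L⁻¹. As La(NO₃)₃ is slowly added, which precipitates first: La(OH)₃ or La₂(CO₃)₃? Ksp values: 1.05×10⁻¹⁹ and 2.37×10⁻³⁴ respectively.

Precipitation of each salt begins when its ion product equals Ksp.
For La(OH)₃: [La³⁺] = (Ksp/[OH⁻]^3) = 1.84×10⁻¹² mol L⁻¹
For La₂(CO₃)₃: [La³⁺] = (Ksp/[CO₃²⁻]^3)^(1/2) = 3.76×10⁻¹⁴ mol L⁻¹
La₂(CO₃)₃ requires the lower [La³⁺], so it precipitates first.

La₂(CO₃)₃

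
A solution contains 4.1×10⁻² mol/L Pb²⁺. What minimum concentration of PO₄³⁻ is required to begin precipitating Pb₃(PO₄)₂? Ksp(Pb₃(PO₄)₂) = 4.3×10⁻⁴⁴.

2.5×10⁻²⁰ M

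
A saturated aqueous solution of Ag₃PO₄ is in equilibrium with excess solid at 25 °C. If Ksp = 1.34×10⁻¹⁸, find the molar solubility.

1.49×10⁻⁵ M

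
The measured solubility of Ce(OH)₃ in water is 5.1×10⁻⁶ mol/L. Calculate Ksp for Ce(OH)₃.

Ce(OH)₃(s) ⇌ Ce³⁺(aq) + 3 OH⁻(aq)
If s mol/L of Ce(OH)₃ dissolves, [Ce³⁺] = s and [OH⁻] = 3s.
Ksp = [Ce³⁺][OH⁻]^3 = s · (3s)^3 = 27s^4
Ksp = 27 × (5.1×10⁻⁶)^4 = 1.8×10⁻²⁰

Ksp = 1.8×10⁻²⁰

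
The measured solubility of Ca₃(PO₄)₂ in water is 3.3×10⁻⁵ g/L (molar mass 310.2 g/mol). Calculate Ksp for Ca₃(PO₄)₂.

Ksp = 1.5×10⁻³³

Molar solubility s = (3.3×10⁻⁵ g/L) / (310.2 g/mol) = 1.064×10⁻⁷ mol/L
Ca₃(PO₄)₂(s) ⇌ 3 Ca²⁺(aq) + 2 PO₄³⁻(aq)
Let s be the molar solubility. Then [Ca²⁺] = 3s and [PO₄³⁻] = 2s.
Ksp = [Ca²⁺]^3[PO₄³⁻]^2 = (3s)^3 · (2s)^2 = 108s^5
Ksp = 108 × (1.064×10⁻⁷)^5 = 1.5×10⁻³³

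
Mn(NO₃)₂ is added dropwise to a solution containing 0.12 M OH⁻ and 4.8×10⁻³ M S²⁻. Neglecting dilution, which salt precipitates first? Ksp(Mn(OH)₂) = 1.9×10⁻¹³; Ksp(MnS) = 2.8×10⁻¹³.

Each salt precipitates once Q = Ksp for that salt.
For Mn(OH)₂: [Mn²⁺] = (Ksp/[OH⁻]^2) = 1.3×10⁻¹¹ M
For MnS: [Mn²⁺] = (Ksp/[S²⁻]) = 5.8×10⁻¹¹ M
Since Mn(OH)₂ needs less Mn²⁺ to reach saturation, it precipitates first.

Mn(OH)₂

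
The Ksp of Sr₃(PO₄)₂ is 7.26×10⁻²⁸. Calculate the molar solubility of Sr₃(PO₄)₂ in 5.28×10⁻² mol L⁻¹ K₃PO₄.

Sr₃(PO₄)₂(s) ⇌ 3 Sr²⁺(aq) + 2 PO₄³⁻(aq)
PO₄³⁻ is already present at 5.28×10⁻² mol L⁻¹. If s mol/L of Sr₃(PO₄)₂ dissolves, [Sr²⁺] = 3s while [PO₄³⁻] ≈ 5.28×10⁻² mol L⁻¹.
Ksp = [Sr²⁺]^3[PO₄³⁻]^2 = (3s)^3(5.28×10⁻²)^2
(3s)^3 = 7.26×10⁻²⁸ / (5.28×10⁻²)^2 = 2.60×10⁻²⁵
s = 2.13×10⁻⁹ mol L⁻¹

2.13×10⁻⁹ M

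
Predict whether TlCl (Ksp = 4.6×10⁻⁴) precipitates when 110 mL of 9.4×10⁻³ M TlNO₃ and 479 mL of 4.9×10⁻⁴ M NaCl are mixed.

After mixing, V = 110 mL + 479 mL = 589 mL.
[Tl⁺] = (9.4×10⁻³)(110)/589 = 1.8×10⁻³ M
[Cl⁻] = (4.9×10⁻⁴)(479)/589 = 4.0×10⁻⁴ M
Q = [Tl⁺][Cl⁻] = 7.0×10⁻⁷
Q = 7.0×10⁻⁷ < Ksp = 4.6×10⁻⁴, so the solution is unsaturated and no precipitate forms.

No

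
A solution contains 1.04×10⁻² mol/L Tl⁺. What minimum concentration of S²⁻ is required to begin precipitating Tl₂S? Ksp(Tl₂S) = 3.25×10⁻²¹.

3.00×10⁻¹⁷ M

Precipitation of each salt begins when its ion product equals Ksp.
Tl₂S(s) ⇌ 2 Tl⁺(aq) + S²⁻(aq)
Ksp = [Tl⁺]^2[S²⁻] = [S²⁻](1.04×10⁻²)^2
[S²⁻] = 3.25×10⁻²¹ / (1.04×10⁻²)^2 = 3.00×10⁻¹⁷
[S²⁻] = 3.00×10⁻¹⁷ mol/L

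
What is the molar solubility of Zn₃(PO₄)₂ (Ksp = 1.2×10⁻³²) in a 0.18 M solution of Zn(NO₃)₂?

7.2×10⁻¹⁶ M

Zn₃(PO₄)₂(s) ⇌ 3 Zn²⁺(aq) + 2 PO₄³⁻(aq)
With Zn²⁺ already at 0.18 M and s small, take [Zn²⁺] ≈ 0.18 M and [PO₄³⁻] = 2s.
Ksp = [Zn²⁺]^3[PO₄³⁻]^2 = (0.18)^3(2s)^2
(2s)^2 = 1.2×10⁻³² / (0.18)^3 = 2.1×10⁻³⁰
s = 7.2×10⁻¹⁶ M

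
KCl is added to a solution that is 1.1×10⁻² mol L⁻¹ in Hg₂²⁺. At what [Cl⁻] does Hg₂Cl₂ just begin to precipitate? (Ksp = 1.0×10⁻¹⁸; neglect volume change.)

9.5×10⁻⁹ M

Precipitation begins when Q = Ksp.
Hg₂Cl₂(s) ⇌ Hg₂²⁺(aq) + 2 Cl⁻(aq)
Ksp = [Hg₂²⁺][Cl⁻]^2 = [Cl⁻]^2(1.1×10⁻²)
[Cl⁻]^2 = 1.0×10⁻¹⁸ / (1.1×10⁻²) = 9.1×10⁻¹⁷
[Cl⁻] = 9.5×10⁻⁹ mol L⁻¹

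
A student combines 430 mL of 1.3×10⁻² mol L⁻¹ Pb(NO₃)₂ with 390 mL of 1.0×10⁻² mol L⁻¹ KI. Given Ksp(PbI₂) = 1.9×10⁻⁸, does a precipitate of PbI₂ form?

Yes

Total volume after mixing = 430 + 390 = 820 mL.
[Pb²⁺] = (1.3×10⁻²)(430)/820 = 6.8×10⁻³ mol L⁻¹
[I⁻] = (1.0×10⁻²)(390)/820 = 4.8×10⁻³ mol L⁻¹
Q = [Pb²⁺][I⁻]^2 = 1.5×10⁻⁷
Q = 1.5×10⁻⁷ > Ksp = 1.9×10⁻⁸, so the solution is supersaturated and PbI₂ precipitates.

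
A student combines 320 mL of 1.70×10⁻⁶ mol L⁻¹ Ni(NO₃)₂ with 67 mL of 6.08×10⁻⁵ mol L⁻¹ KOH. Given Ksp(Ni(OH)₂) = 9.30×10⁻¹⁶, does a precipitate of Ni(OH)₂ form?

No

After mixing, V = 320 mL + 67 mL = 387 mL.
[Ni²⁺] = (1.70×10⁻⁶)(320)/387 = 1.41×10⁻⁶ mol L⁻¹
[OH⁻] = (6.08×10⁻⁵)(67)/387 = 1.05×10⁻⁵ mol L⁻¹
Q = [Ni²⁺][OH⁻]^2 = 1.56×10⁻¹⁶
Since Q (1.56×10⁻¹⁶) is less than Ksp (9.30×10⁻¹⁶), no Ni(OH)₂ precipitates.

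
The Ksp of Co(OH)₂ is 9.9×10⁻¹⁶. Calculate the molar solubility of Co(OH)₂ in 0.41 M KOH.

5.9×10⁻¹⁵ M

Co(OH)₂(s) ⇌ Co²⁺(aq) + 2 OH⁻(aq)
OH⁻ is already present at 0.41 M. If s mol/L of Co(OH)₂ dissolves, [Co²⁺] = s while [OH⁻] ≈ 0.41 M.
Ksp = [Co²⁺][OH⁻]^2 = s(0.41)^2
s = 9.9×10⁻¹⁶ / (0.41)^2 = 5.9×10⁻¹⁵
s = 5.9×10⁻¹⁵ M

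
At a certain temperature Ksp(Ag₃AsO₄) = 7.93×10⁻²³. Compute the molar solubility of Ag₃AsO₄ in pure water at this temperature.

Ag₃AsO₄(s) ⇌ 3 Ag⁺(aq) + AsO₄³⁻(aq)
Let s be the molar solubility. Then [Ag⁺] = 3s and [AsO₄³⁻] = s.
Ksp = [Ag⁺]^3[AsO₄³⁻] = (3s)^3 · s = 27s^4
27s^4 = 7.93×10⁻²³  ⇒  s^4 = 2.94×10⁻²⁴
s = (2.94×10⁻²⁴)^(1/4) = 1.31×10⁻⁶ M

1.31×10⁻⁶ M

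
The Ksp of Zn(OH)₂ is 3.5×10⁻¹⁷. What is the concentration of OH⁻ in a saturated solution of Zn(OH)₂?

Zn(OH)₂(s) ⇌ Zn²⁺(aq) + 2 OH⁻(aq)
Let s be the molar solubility. Then [Zn²⁺] = s and [OH⁻] = 2s.
Ksp = [Zn²⁺][OH⁻]^2 = s · (2s)^2 = 4s^3 = 3.5×10⁻¹⁷
s = 2.1×10⁻⁶ mol/L
[OH⁻] = 2s = 4.1×10⁻⁶ mol/L

4.1×10⁻⁶ M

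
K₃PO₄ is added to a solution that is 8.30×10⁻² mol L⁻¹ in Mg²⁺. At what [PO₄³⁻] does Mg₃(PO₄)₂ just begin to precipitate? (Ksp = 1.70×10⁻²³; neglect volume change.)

Each salt precipitates once Q = Ksp for that salt.
Mg₃(PO₄)₂(s) ⇌ 3 Mg²⁺(aq) + 2 PO₄³⁻(aq)
Ksp = [Mg²⁺]^3[PO₄³⁻]^2 = [PO₄³⁻]^2(8.30×10⁻²)^3
[PO₄³⁻]^2 = 1.70×10⁻²³ / (8.30×10⁻²)^3 = 2.97×10⁻²⁰
[PO₄³⁻] = 1.72×10⁻¹⁰ mol L⁻¹

1.72×10⁻¹⁰ M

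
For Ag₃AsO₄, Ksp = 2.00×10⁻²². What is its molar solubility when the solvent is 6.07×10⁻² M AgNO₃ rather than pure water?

8.94×10⁻¹⁹ M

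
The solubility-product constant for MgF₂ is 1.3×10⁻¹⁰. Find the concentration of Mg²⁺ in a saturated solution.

MgF₂(s) ⇌ Mg²⁺(aq) + 2 F⁻(aq)
For each mole of MgF₂ that dissolves per liter, [Mg²⁺] = s and [F⁻] = 2s; let s denote this solubility.
Ksp = [Mg²⁺][F⁻]^2 = s · (2s)^2 = 4s^3 = 1.3×10⁻¹⁰
s = 3.2×10⁻⁴ M
[Mg²⁺] = s = 3.2×10⁻⁴ M

3.2×10⁻⁴ M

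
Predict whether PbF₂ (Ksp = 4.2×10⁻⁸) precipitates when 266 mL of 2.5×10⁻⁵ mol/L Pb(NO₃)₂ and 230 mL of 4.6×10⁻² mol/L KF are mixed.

The combined volume is 496 mL.
[Pb²⁺] = (2.5×10⁻⁵)(266)/496 = 1.3×10⁻⁵ mol/L
[F⁻] = (4.6×10⁻²)(230)/496 = 2.1×10⁻² mol/L
Q = [Pb²⁺][F⁻]^2 = 6.1×10⁻⁹
Q < Ksp (6.1×10⁻⁹ vs 4.2×10⁻⁸); the solution remains unsaturated and no precipitate forms.

No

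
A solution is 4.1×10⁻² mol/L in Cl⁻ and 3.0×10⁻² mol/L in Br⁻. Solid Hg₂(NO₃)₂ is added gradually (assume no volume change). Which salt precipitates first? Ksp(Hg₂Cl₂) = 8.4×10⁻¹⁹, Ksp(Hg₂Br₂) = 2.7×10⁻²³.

Hg₂Br₂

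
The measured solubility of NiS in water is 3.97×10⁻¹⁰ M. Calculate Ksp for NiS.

Ksp = 1.58×10⁻¹⁹

NiS(s) ⇌ Ni²⁺(aq) + S²⁻(aq)
Let s be the molar solubility. Then [Ni²⁺] = s and [S²⁻] = s.
Ksp = [Ni²⁺][S²⁻] = s · s = s^2
Ksp = (3.97×10⁻¹⁰)^2 = 1.58×10⁻¹⁹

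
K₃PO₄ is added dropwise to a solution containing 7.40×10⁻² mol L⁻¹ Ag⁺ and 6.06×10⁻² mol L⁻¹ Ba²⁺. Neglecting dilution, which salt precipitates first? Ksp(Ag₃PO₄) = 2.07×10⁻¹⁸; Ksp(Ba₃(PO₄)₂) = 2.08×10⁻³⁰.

The threshold for precipitation is Q = Ksp.
For Ag₃PO₄: [PO₄³⁻] = (Ksp/[Ag⁺]^3) = 5.11×10⁻¹⁵ mol L⁻¹
For Ba₃(PO₄)₂: [PO₄³⁻] = (Ksp/[Ba²⁺]^3)^(1/2) = 9.67×10⁻¹⁴ mol L⁻¹
Ag₃PO₄ requires the lower [PO₄³⁻], so it precipitates first.

Ag₃PO₄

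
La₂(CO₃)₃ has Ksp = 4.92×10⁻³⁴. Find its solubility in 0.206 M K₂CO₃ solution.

1.19×10⁻¹⁶ M

La₂(CO₃)₃(s) ⇌ 2 La³⁺(aq) + 3 CO₃²⁻(aq)
Let s be the solubility of La₂(CO₃)₃ here. The common ion gives [CO₃²⁻] ≈ 0.206 M, and [La³⁺] = 2s.
Ksp = [La³⁺]^2[CO₃²⁻]^3 = (2s)^2(0.206)^3
(2s)^2 = 4.92×10⁻³⁴ / (0.206)^3 = 5.63×10⁻³²
s = 1.19×10⁻¹⁶ M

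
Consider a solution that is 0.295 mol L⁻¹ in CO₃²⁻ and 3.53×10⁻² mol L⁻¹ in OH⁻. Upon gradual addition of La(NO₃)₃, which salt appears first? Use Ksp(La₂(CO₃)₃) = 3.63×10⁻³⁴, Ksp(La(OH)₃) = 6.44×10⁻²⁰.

Precipitation begins when Q = Ksp.
For La₂(CO₃)₃: [La³⁺] = (Ksp/[CO₃²⁻]^3)^(1/2) = 1.19×10⁻¹⁶ mol L⁻¹
For La(OH)₃: [La³⁺] = (Ksp/[OH⁻]^3) = 1.46×10⁻¹⁵ mol L⁻¹
La₂(CO₃)₃ requires the lower [La³⁺], so it precipitates first.

La₂(CO₃)₃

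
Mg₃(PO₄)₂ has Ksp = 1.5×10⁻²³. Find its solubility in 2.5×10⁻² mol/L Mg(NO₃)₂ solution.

Mg₃(PO₄)₂(s) ⇌ 3 Mg²⁺(aq) + 2 PO₄³⁻(aq)
With Mg²⁺ already at 2.5×10⁻² mol/L and s small, take [Mg²⁺] ≈ 2.5×10⁻² mol/L and [PO₄³⁻] = 2s.
Ksp = [Mg²⁺]^3[PO₄³⁻]^2 = (2.5×10⁻²)^3(2s)^2
(2s)^2 = 1.5×10⁻²³ / (2.5×10⁻²)^3 = 9.6×10⁻¹⁹
s = 4.9×10⁻¹⁰ mol/L

4.9×10⁻¹⁰ M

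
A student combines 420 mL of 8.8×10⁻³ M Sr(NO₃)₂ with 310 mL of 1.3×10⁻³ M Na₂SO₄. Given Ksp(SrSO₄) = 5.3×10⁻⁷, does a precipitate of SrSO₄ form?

Yes

After mixing, V = 420 mL + 310 mL = 730 mL.
[Sr²⁺] = (8.8×10⁻³)(420)/730 = 5.1×10⁻³ M
[SO₄²⁻] = (1.3×10⁻³)(310)/730 = 5.5×10⁻⁴ M
Q = [Sr²⁺][SO₄²⁻] = 2.8×10⁻⁶
Because Q > Ksp (2.8×10⁻⁶ vs 5.3×10⁻⁷), a precipitate of SrSO₄ forms.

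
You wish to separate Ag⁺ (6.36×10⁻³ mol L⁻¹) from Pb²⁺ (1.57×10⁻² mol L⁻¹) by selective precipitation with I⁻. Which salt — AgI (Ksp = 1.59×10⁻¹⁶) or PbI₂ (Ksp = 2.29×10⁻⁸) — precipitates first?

Precipitation begins when Q = Ksp.
For AgI: [I⁻] = (Ksp/[Ag⁺]) = 2.50×10⁻¹⁴ mol L⁻¹
For PbI₂: [I⁻] = (Ksp/[Pb²⁺])^(1/2) = 1.21×10⁻³ mol L⁻¹
Since AgI needs less I⁻ to reach saturation, it precipitates first.

AgI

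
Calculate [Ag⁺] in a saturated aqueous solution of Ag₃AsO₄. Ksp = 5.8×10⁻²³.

3.6×10⁻⁶ M

Ag₃AsO₄(s) ⇌ 3 Ag⁺(aq) + AsO₄³⁻(aq)
If s mol/L of Ag₃AsO₄ dissolves, [Ag⁺] = 3s and [AsO₄³⁻] = s.
Ksp = [Ag⁺]^3[AsO₄³⁻] = (3s)^3 · s = 27s^4 = 5.8×10⁻²³
s = 1.2×10⁻⁶ mol L⁻¹
[Ag⁺] = 3s = 3.6×10⁻⁶ mol L⁻¹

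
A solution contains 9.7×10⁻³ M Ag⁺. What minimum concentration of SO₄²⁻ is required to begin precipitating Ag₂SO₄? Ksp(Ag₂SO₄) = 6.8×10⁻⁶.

7.2×10⁻² M

Precipitation begins when Q = Ksp.
Ag₂SO₄(s) ⇌ 2 Ag⁺(aq) + SO₄²⁻(aq)
Ksp = [Ag⁺]^2[SO₄²⁻] = [SO₄²⁻](9.7×10⁻³)^2
[SO₄²⁻] = 6.8×10⁻⁶ / (9.7×10⁻³)^2 = 7.2×10⁻²
[SO₄²⁻] = 7.2×10⁻² M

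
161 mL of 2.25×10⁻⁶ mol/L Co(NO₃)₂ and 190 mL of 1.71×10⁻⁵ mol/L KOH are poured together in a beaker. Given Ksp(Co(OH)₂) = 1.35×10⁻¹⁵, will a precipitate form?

Total volume after mixing = 161 + 190 = 351 mL.
[Co²⁺] = (2.25×10⁻⁶)(161)/351 = 1.03×10⁻⁶ mol/L
[OH⁻] = (1.71×10⁻⁵)(190)/351 = 9.26×10⁻⁶ mol/L
Q = [Co²⁺][OH⁻]^2 = 8.84×10⁻¹⁷
Since Q (8.84×10⁻¹⁷) is less than Ksp (1.35×10⁻¹⁵), no Co(OH)₂ precipitates.

No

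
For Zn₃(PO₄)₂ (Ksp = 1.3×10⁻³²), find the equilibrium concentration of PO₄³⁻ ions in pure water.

3.3×10⁻⁷ M

Zn₃(PO₄)₂(s) ⇌ 3 Zn²⁺(aq) + 2 PO₄³⁻(aq)
With molar solubility s: [Zn²⁺] = 3s, [PO₄³⁻] = 2s.
Ksp = [Zn²⁺]^3[PO₄³⁻]^2 = (3s)^3 · (2s)^2 = 108s^5 = 1.3×10⁻³²
s = 1.6×10⁻⁷ mol/L
[PO₄³⁻] = 2s = 3.3×10⁻⁷ mol/L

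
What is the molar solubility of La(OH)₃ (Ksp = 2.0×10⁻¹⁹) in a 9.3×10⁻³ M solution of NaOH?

La(OH)₃(s) ⇌ La³⁺(aq) + 3 OH⁻(aq)
With OH⁻ already at 9.3×10⁻³ M and s small, take [OH⁻] ≈ 9.3×10⁻³ M and [La³⁺] = s.
Ksp = [La³⁺][OH⁻]^3 = s(9.3×10⁻³)^3
s = 2.0×10⁻¹⁹ / (9.3×10⁻³)^3 = 2.5×10⁻¹³
s = 2.5×10⁻¹³ M

2.5×10⁻¹³ M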